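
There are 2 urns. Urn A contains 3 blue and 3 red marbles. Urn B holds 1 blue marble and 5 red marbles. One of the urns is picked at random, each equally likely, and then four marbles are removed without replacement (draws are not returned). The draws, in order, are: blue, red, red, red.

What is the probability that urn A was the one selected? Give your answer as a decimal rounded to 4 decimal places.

The likelihood of the observed sequence under each hypothesis: P(data | urn A) = (3/6)(3/5)(2/4)(1/3) = 1/20; P(data | urn B) = (1/6)(5/5)(4/4)(3/3) = 1/6.
Multiplying each by its prior: 1/2 · 1/20 = 1/40, 1/2 · 1/6 = 1/12; these sum to 13/120.
Therefore the posterior P(urn A | data) = (1/40) / (13/120) = 3/13.

0.2308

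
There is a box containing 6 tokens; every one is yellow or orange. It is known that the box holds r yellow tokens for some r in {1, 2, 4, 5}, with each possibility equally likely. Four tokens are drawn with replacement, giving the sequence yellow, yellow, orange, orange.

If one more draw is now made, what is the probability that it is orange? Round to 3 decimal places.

0.500

For each hypothesis, P(data | H) works out to: P(data | r = 1) = (1/6)(1/6)(5/6)(5/6) = 0.01929; P(data | r = 2) = (2/6)(2/6)(4/6)(4/6) = 0.049383; P(data | r = 4) = (4/6)(4/6)(2/6)(2/6) = 0.049383; P(data | r = 5) = (5/6)(5/6)(1/6)(1/6) = 0.01929.
Multiplying each by its prior: 1/4 · 0.01929 = 0.0048225, 1/4 · 0.049383 = 0.012346, 1/4 · 0.049383 = 0.012346, 1/4 · 0.01929 = 0.0048225; summing to 0.034336.
Normalising, the posterior is P(r = 1 | data) = 0.14045, P(r = 2 | data) = 0.35955, P(r = 4 | data) = 0.35955, P(r = 5 | data) = 0.14045.
The predictive probability is P(orange next | data) = (5/6)(0.14045) + (2/3)(0.35955) + (1/3)(0.35955) + (1/6)(0.14045) = 0.5.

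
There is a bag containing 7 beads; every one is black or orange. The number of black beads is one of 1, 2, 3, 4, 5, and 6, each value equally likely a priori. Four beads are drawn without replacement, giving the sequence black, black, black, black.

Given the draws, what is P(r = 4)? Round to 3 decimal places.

0.048

Under each hypothesis, the probability of the observed sequence is: P(data | r = 1) = (1/7)(0/6) = 0; P(data | r = 2) = (2/7)(1/6)(0/5) = 0; P(data | r = 3) = (3/7)(2/6)(1/5)(0/4) = 0; P(data | r = 4) = (4/7)(3/6)(2/5)(1/4) = 1/35; P(data | r = 5) = (5/7)(4/6)(3/5)(2/4) = 1/7; P(data | r = 6) = (6/7)(5/6)(4/5)(3/4) = 3/7.
The prior-weighted likelihoods are 1/6 · 0 = 0, 1/6 · 0 = 0, 1/6 · 0 = 0, 1/6 · 1/35 = 1/210, 1/6 · 1/7 = 1/42, 1/6 · 3/7 = 1/14; with total 1/10.
So P(r = 4 | data) = (1/210) / (1/10) = 1/21.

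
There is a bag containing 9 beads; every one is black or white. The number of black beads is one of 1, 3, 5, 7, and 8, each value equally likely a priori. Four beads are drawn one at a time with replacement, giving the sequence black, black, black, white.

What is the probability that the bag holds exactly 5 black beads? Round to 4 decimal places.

0.2677

For each hypothesis, P(data | H) works out to: P(data | r = 1) = (1/9)(1/9)(1/9)(8/9) = 0.0012193; P(data | r = 3) = (3/9)(3/9)(3/9)(6/9) = 0.024691; P(data | r = 5) = (5/9)(5/9)(5/9)(4/9) = 0.076208; P(data | r = 7) = (7/9)(7/9)(7/9)(2/9) = 0.10456; P(data | r = 8) = (8/9)(8/9)(8/9)(1/9) = 0.078037.
Multiplying each by its prior: 1/5 · 0.0012193 = 0.00024387, 1/5 · 0.024691 = 0.0049383, 1/5 · 0.076208 = 0.015242, 1/5 · 0.10456 = 0.020911, 1/5 · 0.078037 = 0.015607; with total 0.056943.
Hence P(r = 5 | data) = (0.015242) / (0.056943) = 0.26767.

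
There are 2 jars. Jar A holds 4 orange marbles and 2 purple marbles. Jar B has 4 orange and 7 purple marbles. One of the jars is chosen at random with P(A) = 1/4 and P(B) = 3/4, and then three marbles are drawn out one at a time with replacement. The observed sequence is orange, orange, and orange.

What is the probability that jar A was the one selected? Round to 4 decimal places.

For each hypothesis, P(data | H) works out to: P(data | jar A) = (4/6)(4/6)(4/6) = 0.2963; P(data | jar B) = (4/11)(4/11)(4/11) = 0.048084.
The prior-weighted likelihoods are 1/4 · 0.2963 = 0.074074, 3/4 · 0.048084 = 0.036063; summing to 0.11014.
Therefore the posterior P(jar A | data) = (0.074074) / (0.11014) = 0.67256.

0.6726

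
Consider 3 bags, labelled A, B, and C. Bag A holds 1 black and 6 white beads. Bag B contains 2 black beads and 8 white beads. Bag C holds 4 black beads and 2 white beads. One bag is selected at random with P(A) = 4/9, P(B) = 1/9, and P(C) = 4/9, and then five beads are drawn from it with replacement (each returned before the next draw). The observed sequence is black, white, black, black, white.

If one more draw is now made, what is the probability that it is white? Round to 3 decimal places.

0.381

For each hypothesis, P(data | H) works out to: P(data | bag A) = (1/7)(6/7)(1/7)(1/7)(6/7) = 0.002142; P(data | bag B) = (2/10)(8/10)(2/10)(2/10)(8/10) = 0.00512; P(data | bag C) = (4/6)(2/6)(4/6)(4/6)(2/6) = 0.032922.
The prior-weighted likelihoods are 4/9 · 0.002142 = 0.00095198, 1/9 · 0.00512 = 0.00056889, 4/9 · 0.032922 = 0.014632; these sum to 0.016153.
Normalising, the posterior is P(bag A | data) = 0.058936, P(bag B | data) = 0.035219, P(bag C | data) = 0.90584.
Averaging over the posterior, P(white next | data) = (6/7)(0.058936) + (4/5)(0.035219) + (1/3)(0.90584) = 0.38064.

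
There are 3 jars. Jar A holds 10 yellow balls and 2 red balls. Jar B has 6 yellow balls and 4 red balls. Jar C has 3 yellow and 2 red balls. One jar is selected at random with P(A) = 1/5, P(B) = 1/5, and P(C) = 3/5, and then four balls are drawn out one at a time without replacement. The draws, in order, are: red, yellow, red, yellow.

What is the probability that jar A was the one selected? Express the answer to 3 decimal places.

0.039

Under each hypothesis, the probability of the observed sequence is: P(data | jar A) = (2/12)(10/11)(1/10)(9/9) = 0.015152; P(data | jar B) = (4/10)(6/9)(3/8)(5/7) = 0.071429; P(data | jar C) = (2/5)(3/4)(1/3)(2/2) = 0.1.
Multiplying each by its prior: 1/5 · 0.015152 = 0.0030303, 1/5 · 0.071429 = 0.014286, 3/5 · 0.1 = 0.06; these sum to 0.077316.
Hence P(jar A | data) = (0.0030303) / (0.077316) = 0.039194.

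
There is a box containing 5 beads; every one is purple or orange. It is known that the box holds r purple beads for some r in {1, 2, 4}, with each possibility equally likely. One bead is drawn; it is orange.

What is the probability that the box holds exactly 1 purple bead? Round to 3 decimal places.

0.500

The likelihood of this draw under each hypothesis: P(data | r = 1) = (4/5) = 4/5; P(data | r = 2) = (3/5) = 3/5; P(data | r = 4) = (1/5) = 1/5.
Weighting by the prior gives 1/3 · 4/5 = 4/15, 1/3 · 3/5 = 1/5, 1/3 · 1/5 = 1/15; these sum to 8/15.
By Bayes' rule, P(r = 1 | data) = (4/15) / (8/15) = 1/2.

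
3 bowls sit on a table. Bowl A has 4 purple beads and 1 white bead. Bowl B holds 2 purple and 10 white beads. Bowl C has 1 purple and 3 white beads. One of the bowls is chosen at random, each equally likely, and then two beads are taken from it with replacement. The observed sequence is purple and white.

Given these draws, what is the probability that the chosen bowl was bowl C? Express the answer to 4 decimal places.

0.3855

Compute the likelihood of the observed sequence for each case: P(data | bowl A) = (4/5)(1/5) = 0.16; P(data | bowl B) = (2/12)(10/12) = 0.13889; P(data | bowl C) = (1/4)(3/4) = 0.1875.
Weighting by the prior gives 1/3 · 0.16 = 0.053333, 1/3 · 0.13889 = 0.046296, 1/3 · 0.1875 = 0.0625; with total 0.16213.
By Bayes' rule, P(bowl C | data) = (0.0625) / (0.16213) = 0.38549.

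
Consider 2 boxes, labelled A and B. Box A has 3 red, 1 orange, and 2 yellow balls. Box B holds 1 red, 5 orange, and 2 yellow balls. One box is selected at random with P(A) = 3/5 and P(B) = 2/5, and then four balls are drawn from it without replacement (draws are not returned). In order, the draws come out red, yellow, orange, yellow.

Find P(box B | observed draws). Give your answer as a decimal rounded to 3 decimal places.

Under each hypothesis, the probability of the observed sequence is: P(data | box A) = (3/6)(2/5)(1/4)(1/3) = 0.016667; P(data | box B) = (1/8)(2/7)(5/6)(1/5) = 0.0059524.
Multiplying each by its prior: 3/5 · 0.016667 = 0.01, 2/5 · 0.0059524 = 0.002381; these sum to 0.012381.
Hence P(box B | data) = (0.002381) / (0.012381) = 0.19231.

0.192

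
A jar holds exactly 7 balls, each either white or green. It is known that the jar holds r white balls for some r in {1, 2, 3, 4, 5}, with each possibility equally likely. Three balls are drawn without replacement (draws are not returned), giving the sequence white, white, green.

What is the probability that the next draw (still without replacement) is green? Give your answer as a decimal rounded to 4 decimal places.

For each hypothesis, P(data | H) works out to: P(data | r = 1) = (1/7)(0/6) = 0; P(data | r = 2) = (2/7)(1/6)(5/5) = 1/21; P(data | r = 3) = (3/7)(2/6)(4/5) = 4/35; P(data | r = 4) = (4/7)(3/6)(3/5) = 6/35; P(data | r = 5) = (5/7)(4/6)(2/5) = 4/21.
Weighting by the prior gives 1/5 · 0 = 0, 1/5 · 1/21 = 1/105, 1/5 · 4/35 = 4/175, 1/5 · 6/35 = 6/175, 1/5 · 4/21 = 4/105; summing to 11/105.
Normalising, the posterior is P(r = 1 | data) = 0, P(r = 2 | data) = 1/11, P(r = 3 | data) = 12/55, P(r = 4 | data) = 18/55, P(r = 5 | data) = 4/11.
Averaging over the posterior, P(green next | data) = (1)(1/11) + (3/4)(12/55) + (1/2)(18/55) + (1/4)(4/11) = 28/55.

0.5091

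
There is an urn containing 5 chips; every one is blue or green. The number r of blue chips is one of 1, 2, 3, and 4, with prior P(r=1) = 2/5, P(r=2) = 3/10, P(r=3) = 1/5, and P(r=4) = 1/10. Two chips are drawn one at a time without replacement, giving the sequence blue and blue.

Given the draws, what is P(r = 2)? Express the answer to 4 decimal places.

For each hypothesis, P(data | H) works out to: P(data | r = 1) = (1/5)(0/4) = 0; P(data | r = 2) = (2/5)(1/4) = 1/10; P(data | r = 3) = (3/5)(2/4) = 3/10; P(data | r = 4) = (4/5)(3/4) = 3/5.
Weighting by the prior gives 2/5 · 0 = 0, 3/10 · 1/10 = 3/100, 1/5 · 3/10 = 3/50, 1/10 · 3/5 = 3/50; with total 3/20.
So P(r = 2 | data) = (3/100) / (3/20) = 1/5.

0.2000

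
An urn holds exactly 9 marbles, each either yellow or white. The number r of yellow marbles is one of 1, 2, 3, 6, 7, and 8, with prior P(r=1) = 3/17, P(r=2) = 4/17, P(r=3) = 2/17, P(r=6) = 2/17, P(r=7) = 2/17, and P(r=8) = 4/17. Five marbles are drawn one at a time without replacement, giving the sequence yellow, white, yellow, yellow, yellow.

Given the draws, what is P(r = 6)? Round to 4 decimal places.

Compute the likelihood of the observed sequence for each case: P(data | r = 1) = (1/9)(8/8)(0/7) = 0; P(data | r = 2) = (2/9)(7/8)(1/7)(0/6) = 0; P(data | r = 3) = (3/9)(6/8)(2/7)(1/6)(0/5) = 0; P(data | r = 6) = (6/9)(3/8)(5/7)(4/6)(3/5) = 1/14; P(data | r = 7) = (7/9)(2/8)(6/7)(5/6)(4/5) = 1/9; P(data | r = 8) = (8/9)(1/8)(7/7)(6/6)(5/5) = 1/9.
The prior-weighted likelihoods are 3/17 · 0 = 0, 4/17 · 0 = 0, 2/17 · 0 = 0, 2/17 · 1/14 = 1/119, 2/17 · 1/9 = 2/153, 4/17 · 1/9 = 4/153; with total 1/21.
By Bayes' rule, P(r = 6 | data) = (1/119) / (1/21) = 3/17.

0.1765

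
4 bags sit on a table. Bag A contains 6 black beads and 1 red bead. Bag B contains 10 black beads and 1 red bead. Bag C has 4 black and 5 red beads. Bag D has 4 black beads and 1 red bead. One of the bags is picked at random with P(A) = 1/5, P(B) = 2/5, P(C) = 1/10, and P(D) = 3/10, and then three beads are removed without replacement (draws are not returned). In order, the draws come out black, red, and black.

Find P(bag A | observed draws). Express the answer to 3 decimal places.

0.209

The likelihood of the observed sequence under each hypothesis: P(data | bag A) = (6/7)(1/6)(5/5) = 0.14286; P(data | bag B) = (10/11)(1/10)(9/9) = 0.090909; P(data | bag C) = (4/9)(5/8)(3/7) = 0.11905; P(data | bag D) = (4/5)(1/4)(3/3) = 0.2.
Weighting by the prior gives 1/5 · 0.14286 = 0.028571, 2/5 · 0.090909 = 0.036364, 1/10 · 0.11905 = 0.011905, 3/10 · 0.2 = 0.06; summing to 0.13684.
Therefore the posterior P(bag A | data) = (0.028571) / (0.13684) = 0.20879.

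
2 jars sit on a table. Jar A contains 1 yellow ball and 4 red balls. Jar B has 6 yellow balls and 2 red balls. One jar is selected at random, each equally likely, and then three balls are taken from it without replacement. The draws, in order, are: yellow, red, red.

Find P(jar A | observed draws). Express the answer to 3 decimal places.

0.848

The likelihood of the observed sequence under each hypothesis: P(data | jar A) = (1/5)(4/4)(3/3) = 1/5; P(data | jar B) = (6/8)(2/7)(1/6) = 1/28.
The prior-weighted likelihoods are 1/2 · 1/5 = 1/10, 1/2 · 1/28 = 1/56; summing to 33/280.
So P(jar A | data) = (1/10) / (33/280) = 28/33.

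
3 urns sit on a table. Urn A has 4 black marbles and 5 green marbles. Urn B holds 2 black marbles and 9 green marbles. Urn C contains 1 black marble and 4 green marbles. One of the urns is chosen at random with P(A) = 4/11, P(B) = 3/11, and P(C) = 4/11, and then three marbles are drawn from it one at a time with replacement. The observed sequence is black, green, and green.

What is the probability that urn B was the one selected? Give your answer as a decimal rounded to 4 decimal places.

The likelihood of the observed sequence under each hypothesis: P(data | urn A) = (4/9)(5/9)(5/9) = 0.13717; P(data | urn B) = (2/11)(9/11)(9/11) = 0.12171; P(data | urn C) = (1/5)(4/5)(4/5) = 0.128.
The prior-weighted likelihoods are 4/11 · 0.13717 = 0.049882, 3/11 · 0.12171 = 0.033194, 4/11 · 0.128 = 0.046545; with total 0.12962.
By Bayes' rule, P(urn B | data) = (0.033194) / (0.12962) = 0.25609.

0.2561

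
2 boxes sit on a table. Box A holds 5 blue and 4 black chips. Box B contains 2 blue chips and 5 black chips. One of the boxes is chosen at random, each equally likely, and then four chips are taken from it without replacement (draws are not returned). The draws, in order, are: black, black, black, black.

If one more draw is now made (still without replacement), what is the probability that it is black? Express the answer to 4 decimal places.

Compute the likelihood of the observed sequence for each case: P(data | box A) = (4/9)(3/8)(2/7)(1/6) = 1/126; P(data | box B) = (5/7)(4/6)(3/5)(2/4) = 1/7.
The prior-weighted likelihoods are 1/2 · 1/126 = 1/252, 1/2 · 1/7 = 1/14; these sum to 19/252.
Dividing through by the total gives posterior P(box A | data) = 1/19, P(box B | data) = 18/19.
So P(black next | data) = Σ P(black next | H) P(H | data) = (0)(1/19) + (1/3)(18/19) = 6/19.

0.3158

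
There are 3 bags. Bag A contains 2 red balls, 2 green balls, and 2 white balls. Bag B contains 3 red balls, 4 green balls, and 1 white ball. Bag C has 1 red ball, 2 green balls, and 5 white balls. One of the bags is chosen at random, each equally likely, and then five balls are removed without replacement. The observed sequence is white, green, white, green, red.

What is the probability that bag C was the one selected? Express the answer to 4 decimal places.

0.3488

The likelihood of the observed sequence under each hypothesis: P(data | bag A) = (2/6)(2/5)(1/4)(1/3)(2/2) = 0.011111; P(data | bag B) = (1/8)(4/7)(0/6) = 0; P(data | bag C) = (5/8)(2/7)(4/6)(1/5)(1/4) = 0.0059524.
Weighting by the prior gives 1/3 · 0.011111 = 0.0037037, 1/3 · 0 = 0, 1/3 · 0.0059524 = 0.0019841; summing to 0.0056878.
Hence P(bag C | data) = (0.0019841) / (0.0056878) = 0.34884.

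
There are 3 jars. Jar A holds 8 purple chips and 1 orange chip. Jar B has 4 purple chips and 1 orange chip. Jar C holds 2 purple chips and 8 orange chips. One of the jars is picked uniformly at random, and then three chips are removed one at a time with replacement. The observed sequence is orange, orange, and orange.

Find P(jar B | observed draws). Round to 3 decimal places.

Under each hypothesis, the probability of the observed sequence is: P(data | jar A) = (1/9)(1/9)(1/9) = 0.0013717; P(data | jar B) = (1/5)(1/5)(1/5) = 0.008; P(data | jar C) = (8/10)(8/10)(8/10) = 0.512.
Multiplying each by its prior: 1/3 · 0.0013717 = 0.00045725, 1/3 · 0.008 = 0.0026667, 1/3 · 0.512 = 0.17067; summing to 0.17379.
So P(jar B | data) = (0.0026667) / (0.17379) = 0.015344.

0.015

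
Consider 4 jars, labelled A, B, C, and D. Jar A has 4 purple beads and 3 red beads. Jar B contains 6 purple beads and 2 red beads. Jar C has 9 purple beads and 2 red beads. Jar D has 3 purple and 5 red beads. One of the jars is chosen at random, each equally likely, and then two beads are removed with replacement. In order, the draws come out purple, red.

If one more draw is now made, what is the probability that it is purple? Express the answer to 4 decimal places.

0.6010

Under each hypothesis, the probability of the observed sequence is: P(data | jar A) = (4/7)(3/7) = 0.2449; P(data | jar B) = (6/8)(2/8) = 0.1875; P(data | jar C) = (9/11)(2/11) = 0.14876; P(data | jar D) = (3/8)(5/8) = 0.23438.
Weighting by the prior gives 1/4 · 0.2449 = 0.061224, 1/4 · 0.1875 = 0.046875, 1/4 · 0.14876 = 0.03719, 1/4 · 0.23438 = 0.058594; with total 0.20388.
The posterior is then P(jar A | data) = 0.30029, P(jar B | data) = 0.22991, P(jar C | data) = 0.18241, P(jar D | data) = 0.28739.
So P(purple next | data) = Σ P(purple next | H) P(H | data) = (4/7)(0.30029) + (3/4)(0.22991) + (9/11)(0.18241) + (3/8)(0.28739) = 0.60104.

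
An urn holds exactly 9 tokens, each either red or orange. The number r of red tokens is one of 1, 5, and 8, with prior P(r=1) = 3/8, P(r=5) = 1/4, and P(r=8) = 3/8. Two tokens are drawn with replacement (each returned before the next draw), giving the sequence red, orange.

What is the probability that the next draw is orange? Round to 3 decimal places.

0.475

Compute the likelihood of the observed sequence for each case: P(data | r = 1) = (1/9)(8/9) = 8/81; P(data | r = 5) = (5/9)(4/9) = 20/81; P(data | r = 8) = (8/9)(1/9) = 8/81.
Multiplying each by its prior: 3/8 · 8/81 = 1/27, 1/4 · 20/81 = 5/81, 3/8 · 8/81 = 1/27; summing to 11/81.
The posterior is then P(r = 1 | data) = 3/11, P(r = 5 | data) = 5/11, P(r = 8 | data) = 3/11.
So P(orange next | data) = Σ P(orange next | H) P(H | data) = (8/9)(3/11) + (4/9)(5/11) + (1/9)(3/11) = 47/99.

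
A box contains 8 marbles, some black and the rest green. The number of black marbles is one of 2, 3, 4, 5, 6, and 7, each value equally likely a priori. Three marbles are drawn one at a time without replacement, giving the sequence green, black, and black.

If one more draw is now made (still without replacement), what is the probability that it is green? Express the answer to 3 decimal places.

Under each hypothesis, the probability of the observed sequence is: P(data | r = 2) = (6/8)(2/7)(1/6) = 1/28; P(data | r = 3) = (5/8)(3/7)(2/6) = 5/56; P(data | r = 4) = (4/8)(4/7)(3/6) = 1/7; P(data | r = 5) = (3/8)(5/7)(4/6) = 5/28; P(data | r = 6) = (2/8)(6/7)(5/6) = 5/28; P(data | r = 7) = (1/8)(7/7)(6/6) = 1/8.
Weighting by the prior gives 1/6 · 1/28 = 1/168, 1/6 · 5/56 = 5/336, 1/6 · 1/7 = 1/42, 1/6 · 5/28 = 5/168, 1/6 · 5/28 = 5/168, 1/6 · 1/8 = 1/48; with total 1/8.
The posterior is then P(r = 2 | data) = 1/21, P(r = 3 | data) = 5/42, P(r = 4 | data) = 4/21, P(r = 5 | data) = 5/21, P(r = 6 | data) = 5/21, P(r = 7 | data) = 1/6.
The predictive probability is P(green next | data) = (1)(1/21) + (4/5)(5/42) + (3/5)(4/21) + (2/5)(5/21) + (1/5)(5/21) + (0)(1/6) = 2/5.

0.400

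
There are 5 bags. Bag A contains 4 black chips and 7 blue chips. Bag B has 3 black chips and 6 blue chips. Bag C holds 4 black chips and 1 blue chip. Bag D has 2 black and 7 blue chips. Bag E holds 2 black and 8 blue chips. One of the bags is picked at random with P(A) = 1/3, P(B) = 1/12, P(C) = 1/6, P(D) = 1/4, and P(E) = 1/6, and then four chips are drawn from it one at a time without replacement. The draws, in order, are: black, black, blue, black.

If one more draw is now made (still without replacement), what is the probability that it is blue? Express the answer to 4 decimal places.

Compute the likelihood of the observed sequence for each case: P(data | bag A) = (4/11)(3/10)(7/9)(2/8) = 0.021212; P(data | bag B) = (3/9)(2/8)(6/7)(1/6) = 0.011905; P(data | bag C) = (4/5)(3/4)(1/3)(2/2) = 0.2; P(data | bag D) = (2/9)(1/8)(7/7)(0/6) = 0; P(data | bag E) = (2/10)(1/9)(8/8)(0/7) = 0.
Weighting by the prior gives 1/3 · 0.021212 = 0.0070707, 1/12 · 0.011905 = 0.00099206, 1/6 · 0.2 = 0.033333, 1/4 · 0 = 0, 1/6 · 0 = 0; these sum to 0.041396.
Dividing through by the total gives posterior P(bag A | data) = 0.17081, P(bag B | data) = 0.023965, P(bag C | data) = 0.80523, P(bag D | data) = 0, P(bag E | data) = 0.
So P(blue next | data) = Σ P(blue next | H) P(H | data) = (6/7)(0.17081) + (1)(0.023965) + (0)(0.80523) = 0.17037.

0.1704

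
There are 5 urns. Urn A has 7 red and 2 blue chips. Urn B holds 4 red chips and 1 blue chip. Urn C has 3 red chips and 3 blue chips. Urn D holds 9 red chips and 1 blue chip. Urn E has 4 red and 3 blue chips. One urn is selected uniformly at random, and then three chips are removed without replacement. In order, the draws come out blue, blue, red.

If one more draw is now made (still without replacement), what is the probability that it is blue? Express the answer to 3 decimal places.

0.269

The likelihood of the observed sequence under each hypothesis: P(data | urn A) = (2/9)(1/8)(7/7) = 0.027778; P(data | urn B) = (1/5)(0/4) = 0; P(data | urn C) = (3/6)(2/5)(3/4) = 0.15; P(data | urn D) = (1/10)(0/9) = 0; P(data | urn E) = (3/7)(2/6)(4/5) = 0.11429.
Multiplying each by its prior: 1/5 · 0.027778 = 0.0055556, 1/5 · 0 = 0, 1/5 · 0.15 = 0.03, 1/5 · 0 = 0, 1/5 · 0.11429 = 0.022857; summing to 0.058413.
Normalising, the posterior is P(urn A | data) = 0.095109, P(urn B | data) = 0, P(urn C | data) = 0.51359, P(urn D | data) = 0, P(urn E | data) = 0.3913.
So P(blue next | data) = Σ P(blue next | H) P(H | data) = (0)(0.095109) + (1/3)(0.51359) + (1/4)(0.3913) = 0.26902.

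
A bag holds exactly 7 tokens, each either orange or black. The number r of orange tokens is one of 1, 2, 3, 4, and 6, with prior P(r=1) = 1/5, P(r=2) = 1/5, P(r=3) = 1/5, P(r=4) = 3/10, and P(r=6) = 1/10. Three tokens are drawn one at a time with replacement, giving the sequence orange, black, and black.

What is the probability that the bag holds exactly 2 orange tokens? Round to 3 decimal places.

0.262

The likelihood of the observed sequence under each hypothesis: P(data | r = 1) = (1/7)(6/7)(6/7) = 0.10496; P(data | r = 2) = (2/7)(5/7)(5/7) = 0.14577; P(data | r = 3) = (3/7)(4/7)(4/7) = 0.13994; P(data | r = 4) = (4/7)(3/7)(3/7) = 0.10496; P(data | r = 6) = (6/7)(1/7)(1/7) = 0.017493.
The prior-weighted likelihoods are 1/5 · 0.10496 = 0.020991, 1/5 · 0.14577 = 0.029155, 1/5 · 0.13994 = 0.027988, 3/10 · 0.10496 = 0.031487, 1/10 · 0.017493 = 0.0017493; with total 0.11137.
Hence P(r = 2 | data) = (0.029155) / (0.11137) = 0.26178.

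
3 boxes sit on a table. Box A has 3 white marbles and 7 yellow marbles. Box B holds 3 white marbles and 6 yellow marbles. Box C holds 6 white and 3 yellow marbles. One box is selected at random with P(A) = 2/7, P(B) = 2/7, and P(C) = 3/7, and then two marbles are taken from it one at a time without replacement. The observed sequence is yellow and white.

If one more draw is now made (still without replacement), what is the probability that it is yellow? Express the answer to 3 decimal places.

Compute the likelihood of the observed sequence for each case: P(data | box A) = (7/10)(3/9) = 7/30; P(data | box B) = (6/9)(3/8) = 1/4; P(data | box C) = (3/9)(6/8) = 1/4.
The prior-weighted likelihoods are 2/7 · 7/30 = 1/15, 2/7 · 1/4 = 1/14, 3/7 · 1/4 = 3/28; with total 103/420.
Normalising, the posterior is P(box A | data) = 28/103, P(box B | data) = 30/103, P(box C | data) = 45/103.
So P(yellow next | data) = Σ P(yellow next | H) P(H | data) = (3/4)(28/103) + (5/7)(30/103) + (2/7)(45/103) = 387/721.

0.537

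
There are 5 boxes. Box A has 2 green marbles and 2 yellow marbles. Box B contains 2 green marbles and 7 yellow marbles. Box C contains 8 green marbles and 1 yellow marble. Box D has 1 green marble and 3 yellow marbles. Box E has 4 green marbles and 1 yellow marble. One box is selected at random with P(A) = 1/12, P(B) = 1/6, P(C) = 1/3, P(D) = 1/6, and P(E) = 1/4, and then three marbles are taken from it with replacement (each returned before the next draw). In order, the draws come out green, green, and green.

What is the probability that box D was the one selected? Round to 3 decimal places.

0.007

Compute the likelihood of the observed sequence for each case: P(data | box A) = (2/4)(2/4)(2/4) = 0.125; P(data | box B) = (2/9)(2/9)(2/9) = 0.010974; P(data | box C) = (8/9)(8/9)(8/9) = 0.70233; P(data | box D) = (1/4)(1/4)(1/4) = 0.015625; P(data | box E) = (4/5)(4/5)(4/5) = 0.512.
The prior-weighted likelihoods are 1/12 · 0.125 = 0.010417, 1/6 · 0.010974 = 0.001829, 1/3 · 0.70233 = 0.23411, 1/6 · 0.015625 = 0.0026042, 1/4 · 0.512 = 0.128; with total 0.37696.
Hence P(box D | data) = (0.0026042) / (0.37696) = 0.0069083.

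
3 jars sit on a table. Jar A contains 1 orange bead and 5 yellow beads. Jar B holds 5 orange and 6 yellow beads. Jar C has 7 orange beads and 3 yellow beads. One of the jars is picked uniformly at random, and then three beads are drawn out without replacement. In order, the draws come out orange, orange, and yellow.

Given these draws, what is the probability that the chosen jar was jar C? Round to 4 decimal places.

For each hypothesis, P(data | H) works out to: P(data | jar A) = (1/6)(0/5) = 0; P(data | jar B) = (5/11)(4/10)(6/9) = 0.12121; P(data | jar C) = (7/10)(6/9)(3/8) = 0.175.
Weighting by the prior gives 1/3 · 0 = 0, 1/3 · 0.12121 = 0.040404, 1/3 · 0.175 = 0.058333; summing to 0.098737.
By Bayes' rule, P(jar C | data) = (0.058333) / (0.098737) = 0.59079.

0.5908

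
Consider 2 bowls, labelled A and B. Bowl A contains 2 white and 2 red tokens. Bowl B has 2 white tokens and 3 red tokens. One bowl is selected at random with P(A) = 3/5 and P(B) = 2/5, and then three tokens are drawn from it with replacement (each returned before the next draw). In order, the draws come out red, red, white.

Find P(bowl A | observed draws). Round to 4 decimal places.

Under each hypothesis, the probability of the observed sequence is: P(data | bowl A) = (2/4)(2/4)(2/4) = 0.125; P(data | bowl B) = (3/5)(3/5)(2/5) = 0.144.
Multiplying each by its prior: 3/5 · 0.125 = 0.075, 2/5 · 0.144 = 0.0576; with total 0.1326.
Therefore the posterior P(bowl A | data) = (0.075) / (0.1326) = 0.56561.

0.5656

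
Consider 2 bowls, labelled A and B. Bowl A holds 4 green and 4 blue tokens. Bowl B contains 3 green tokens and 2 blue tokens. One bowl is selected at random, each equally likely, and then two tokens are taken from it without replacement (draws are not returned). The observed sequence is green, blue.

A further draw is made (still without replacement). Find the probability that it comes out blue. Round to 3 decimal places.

For each hypothesis, P(data | H) works out to: P(data | bowl A) = (4/8)(4/7) = 2/7; P(data | bowl B) = (3/5)(2/4) = 3/10.
Weighting by the prior gives 1/2 · 2/7 = 1/7, 1/2 · 3/10 = 3/20; with total 41/140.
Dividing through by the total gives posterior P(bowl A | data) = 20/41, P(bowl B | data) = 21/41.
So P(blue next | data) = Σ P(blue next | H) P(H | data) = (1/2)(20/41) + (1/3)(21/41) = 17/41.

0.415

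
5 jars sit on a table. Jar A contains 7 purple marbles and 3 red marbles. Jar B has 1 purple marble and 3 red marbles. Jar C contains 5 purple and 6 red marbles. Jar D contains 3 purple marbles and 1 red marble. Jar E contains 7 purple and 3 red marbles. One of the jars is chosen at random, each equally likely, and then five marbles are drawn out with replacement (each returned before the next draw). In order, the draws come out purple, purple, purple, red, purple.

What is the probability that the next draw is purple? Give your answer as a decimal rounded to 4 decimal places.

0.6877

For each hypothesis, P(data | H) works out to: P(data | jar A) = (7/10)(7/10)(7/10)(3/10)(7/10) = 0.07203; P(data | jar B) = (1/4)(1/4)(1/4)(3/4)(1/4) = 0.0029297; P(data | jar C) = (5/11)(5/11)(5/11)(6/11)(5/11) = 0.023285; P(data | jar D) = (3/4)(3/4)(3/4)(1/4)(3/4) = 0.079102; P(data | jar E) = (7/10)(7/10)(7/10)(3/10)(7/10) = 0.07203.
The prior-weighted likelihoods are 1/5 · 0.07203 = 0.014406, 1/5 · 0.0029297 = 0.00058594, 1/5 · 0.023285 = 0.0046569, 1/5 · 0.079102 = 0.01582, 1/5 · 0.07203 = 0.014406; these sum to 0.049875.
Dividing through by the total gives posterior P(jar A | data) = 0.28884, P(jar B | data) = 0.011748, P(jar C | data) = 0.093371, P(jar D | data) = 0.3172, P(jar E | data) = 0.28884.
Averaging over the posterior, P(purple next | data) = (7/10)(0.28884) + (1/4)(0.011748) + (5/11)(0.093371) + (3/4)(0.3172) + (7/10)(0.28884) = 0.68765.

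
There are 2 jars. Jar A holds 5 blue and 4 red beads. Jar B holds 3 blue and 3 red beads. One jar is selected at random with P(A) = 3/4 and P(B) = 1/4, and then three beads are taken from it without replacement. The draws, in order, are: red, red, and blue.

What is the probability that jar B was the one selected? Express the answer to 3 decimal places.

The likelihood of the observed sequence under each hypothesis: P(data | jar A) = (4/9)(3/8)(5/7) = 5/42; P(data | jar B) = (3/6)(2/5)(3/4) = 3/20.
Multiplying each by its prior: 3/4 · 5/42 = 5/56, 1/4 · 3/20 = 3/80; summing to 71/560.
So P(jar B | data) = (3/80) / (71/560) = 21/71.

0.296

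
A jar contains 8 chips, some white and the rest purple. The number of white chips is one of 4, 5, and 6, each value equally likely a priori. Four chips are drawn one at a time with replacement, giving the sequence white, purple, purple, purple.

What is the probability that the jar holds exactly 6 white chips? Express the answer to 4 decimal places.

The likelihood of the observed sequence under each hypothesis: P(data | r = 4) = (4/8)(4/8)(4/8)(4/8) = 0.0625; P(data | r = 5) = (5/8)(3/8)(3/8)(3/8) = 0.032959; P(data | r = 6) = (6/8)(2/8)(2/8)(2/8) = 0.011719.
Weighting by the prior gives 1/3 · 0.0625 = 0.020833, 1/3 · 0.032959 = 0.010986, 1/3 · 0.011719 = 0.0039062; summing to 0.035726.
Therefore the posterior P(r = 6 | data) = (0.0039062) / (0.035726) = 0.10934.

0.1093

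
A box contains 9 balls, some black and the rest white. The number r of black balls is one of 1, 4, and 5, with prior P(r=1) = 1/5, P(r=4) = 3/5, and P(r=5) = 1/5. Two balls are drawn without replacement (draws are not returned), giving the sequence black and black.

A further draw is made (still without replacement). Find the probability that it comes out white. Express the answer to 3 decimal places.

Under each hypothesis, the probability of the observed sequence is: P(data | r = 1) = (1/9)(0/8) = 0; P(data | r = 4) = (4/9)(3/8) = 1/6; P(data | r = 5) = (5/9)(4/8) = 5/18.
Multiplying each by its prior: 1/5 · 0 = 0, 3/5 · 1/6 = 1/10, 1/5 · 5/18 = 1/18; summing to 7/45.
Normalising, the posterior is P(r = 1 | data) = 0, P(r = 4 | data) = 9/14, P(r = 5 | data) = 5/14.
Averaging over the posterior, P(white next | data) = (5/7)(9/14) + (4/7)(5/14) = 65/98.

0.663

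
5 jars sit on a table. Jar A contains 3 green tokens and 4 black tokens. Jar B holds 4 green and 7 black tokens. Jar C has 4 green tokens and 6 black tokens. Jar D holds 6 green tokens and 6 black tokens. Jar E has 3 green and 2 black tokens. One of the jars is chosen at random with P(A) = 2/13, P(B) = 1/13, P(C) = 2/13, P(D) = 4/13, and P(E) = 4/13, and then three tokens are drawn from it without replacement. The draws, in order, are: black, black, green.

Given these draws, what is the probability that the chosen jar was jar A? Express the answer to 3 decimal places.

0.191

Under each hypothesis, the probability of the observed sequence is: P(data | jar A) = (4/7)(3/6)(3/5) = 0.17143; P(data | jar B) = (7/11)(6/10)(4/9) = 0.1697; P(data | jar C) = (6/10)(5/9)(4/8) = 0.16667; P(data | jar D) = (6/12)(5/11)(6/10) = 0.13636; P(data | jar E) = (2/5)(1/4)(3/3) = 0.1.
Multiplying each by its prior: 2/13 · 0.17143 = 0.026374, 1/13 · 0.1697 = 0.013054, 2/13 · 0.16667 = 0.025641, 4/13 · 0.13636 = 0.041958, 4/13 · 0.1 = 0.030769; summing to 0.1378.
Therefore the posterior P(jar A | data) = (0.026374) / (0.1378) = 0.1914.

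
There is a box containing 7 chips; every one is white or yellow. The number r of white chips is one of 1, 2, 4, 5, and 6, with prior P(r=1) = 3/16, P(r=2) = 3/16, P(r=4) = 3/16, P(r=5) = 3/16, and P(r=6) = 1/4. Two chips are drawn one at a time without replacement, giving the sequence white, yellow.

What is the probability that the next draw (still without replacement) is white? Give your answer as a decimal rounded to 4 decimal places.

0.5478

For each hypothesis, P(data | H) works out to: P(data | r = 1) = (1/7)(6/6) = 1/7; P(data | r = 2) = (2/7)(5/6) = 5/21; P(data | r = 4) = (4/7)(3/6) = 2/7; P(data | r = 5) = (5/7)(2/6) = 5/21; P(data | r = 6) = (6/7)(1/6) = 1/7.
The prior-weighted likelihoods are 3/16 · 1/7 = 3/112, 3/16 · 5/21 = 5/112, 3/16 · 2/7 = 3/56, 3/16 · 5/21 = 5/112, 1/4 · 1/7 = 1/28; with total 23/112.
Dividing through by the total gives posterior P(r = 1 | data) = 3/23, P(r = 2 | data) = 5/23, P(r = 4 | data) = 6/23, P(r = 5 | data) = 5/23, P(r = 6 | data) = 4/23.
So P(white next | data) = Σ P(white next | H) P(H | data) = (0)(3/23) + (1/5)(5/23) + (3/5)(6/23) + (4/5)(5/23) + (1)(4/23) = 63/115.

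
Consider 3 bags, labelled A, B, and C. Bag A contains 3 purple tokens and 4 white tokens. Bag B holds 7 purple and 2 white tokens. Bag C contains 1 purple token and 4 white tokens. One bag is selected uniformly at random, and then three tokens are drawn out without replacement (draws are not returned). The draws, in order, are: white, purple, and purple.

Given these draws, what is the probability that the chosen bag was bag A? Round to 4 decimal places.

0.4068

For each hypothesis, P(data | H) works out to: P(data | bag A) = (4/7)(3/6)(2/5) = 4/35; P(data | bag B) = (2/9)(7/8)(6/7) = 1/6; P(data | bag C) = (4/5)(1/4)(0/3) = 0.
Multiplying each by its prior: 1/3 · 4/35 = 4/105, 1/3 · 1/6 = 1/18, 1/3 · 0 = 0; these sum to 59/630.
So P(bag A | data) = (4/105) / (59/630) = 24/59.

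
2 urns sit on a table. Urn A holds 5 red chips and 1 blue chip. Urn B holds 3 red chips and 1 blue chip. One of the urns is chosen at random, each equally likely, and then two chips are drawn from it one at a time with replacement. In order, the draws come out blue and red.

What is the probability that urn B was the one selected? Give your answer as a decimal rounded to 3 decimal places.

For each hypothesis, P(data | H) works out to: P(data | urn A) = (1/6)(5/6) = 5/36; P(data | urn B) = (1/4)(3/4) = 3/16.
Multiplying each by its prior: 1/2 · 5/36 = 5/72, 1/2 · 3/16 = 3/32; summing to 47/288.
Therefore the posterior P(urn B | data) = (3/32) / (47/288) = 27/47.

0.574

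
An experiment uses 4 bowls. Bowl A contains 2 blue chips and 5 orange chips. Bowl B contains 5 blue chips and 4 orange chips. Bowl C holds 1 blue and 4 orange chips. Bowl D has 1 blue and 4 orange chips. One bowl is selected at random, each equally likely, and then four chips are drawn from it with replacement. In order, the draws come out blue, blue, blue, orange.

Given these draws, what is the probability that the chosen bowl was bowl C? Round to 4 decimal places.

Compute the likelihood of the observed sequence for each case: P(data | bowl A) = (2/7)(2/7)(2/7)(5/7) = 0.01666; P(data | bowl B) = (5/9)(5/9)(5/9)(4/9) = 0.076208; P(data | bowl C) = (1/5)(1/5)(1/5)(4/5) = 0.0064; P(data | bowl D) = (1/5)(1/5)(1/5)(4/5) = 0.0064.
Weighting by the prior gives 1/4 · 0.01666 = 0.0041649, 1/4 · 0.076208 = 0.019052, 1/4 · 0.0064 = 0.0016, 1/4 · 0.0064 = 0.0016; summing to 0.026417.
So P(bowl C | data) = (0.0016) / (0.026417) = 0.060567.

0.0606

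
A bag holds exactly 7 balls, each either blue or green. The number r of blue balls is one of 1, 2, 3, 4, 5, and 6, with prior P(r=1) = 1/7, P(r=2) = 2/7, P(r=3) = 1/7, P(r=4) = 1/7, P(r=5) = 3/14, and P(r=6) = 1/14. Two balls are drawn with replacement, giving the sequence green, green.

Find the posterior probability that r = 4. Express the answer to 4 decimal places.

0.0766

For each hypothesis, P(data | H) works out to: P(data | r = 1) = (6/7)(6/7) = 36/49; P(data | r = 2) = (5/7)(5/7) = 25/49; P(data | r = 3) = (4/7)(4/7) = 16/49; P(data | r = 4) = (3/7)(3/7) = 9/49; P(data | r = 5) = (2/7)(2/7) = 4/49; P(data | r = 6) = (1/7)(1/7) = 1/49.
Multiplying each by its prior: 1/7 · 36/49 = 36/343, 2/7 · 25/49 = 50/343, 1/7 · 16/49 = 16/343, 1/7 · 9/49 = 9/343, 3/14 · 4/49 = 6/343, 1/14 · 1/49 = 1/686; with total 235/686.
Hence P(r = 4 | data) = (9/343) / (235/686) = 18/235.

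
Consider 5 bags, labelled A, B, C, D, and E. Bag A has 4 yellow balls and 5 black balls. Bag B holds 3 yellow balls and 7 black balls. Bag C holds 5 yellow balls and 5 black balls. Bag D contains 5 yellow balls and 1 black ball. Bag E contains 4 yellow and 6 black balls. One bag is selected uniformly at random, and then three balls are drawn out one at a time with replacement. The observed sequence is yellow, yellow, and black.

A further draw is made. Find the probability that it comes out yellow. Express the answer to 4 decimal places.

0.5202

Compute the likelihood of the observed sequence for each case: P(data | bag A) = (4/9)(4/9)(5/9) = 0.10974; P(data | bag B) = (3/10)(3/10)(7/10) = 0.063; P(data | bag C) = (5/10)(5/10)(5/10) = 0.125; P(data | bag D) = (5/6)(5/6)(1/6) = 0.11574; P(data | bag E) = (4/10)(4/10)(6/10) = 0.096.
The prior-weighted likelihoods are 1/5 · 0.10974 = 0.021948, 1/5 · 0.063 = 0.0126, 1/5 · 0.125 = 0.025, 1/5 · 0.11574 = 0.023148, 1/5 · 0.096 = 0.0192; these sum to 0.1019.
The posterior is then P(bag A | data) = 0.21539, P(bag B | data) = 0.12366, P(bag C | data) = 0.24535, P(bag D | data) = 0.22717, P(bag E | data) = 0.18843.
Averaging over the posterior, P(yellow next | data) = (4/9)(0.21539) + (3/10)(0.12366) + (1/2)(0.24535) + (5/6)(0.22717) + (2/5)(0.18843) = 0.52018.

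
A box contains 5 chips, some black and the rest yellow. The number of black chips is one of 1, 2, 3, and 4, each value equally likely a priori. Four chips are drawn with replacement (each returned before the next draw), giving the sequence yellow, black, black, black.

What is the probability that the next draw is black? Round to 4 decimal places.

0.6438

Compute the likelihood of the observed sequence for each case: P(data | r = 1) = (4/5)(1/5)(1/5)(1/5) = 0.0064; P(data | r = 2) = (3/5)(2/5)(2/5)(2/5) = 0.0384; P(data | r = 3) = (2/5)(3/5)(3/5)(3/5) = 0.0864; P(data | r = 4) = (1/5)(4/5)(4/5)(4/5) = 0.1024.
Weighting by the prior gives 1/4 · 0.0064 = 0.0016, 1/4 · 0.0384 = 0.0096, 1/4 · 0.0864 = 0.0216, 1/4 · 0.1024 = 0.0256; summing to 0.0584.
The posterior is then P(r = 1 | data) = 0.027397, P(r = 2 | data) = 0.16438, P(r = 3 | data) = 0.36986, P(r = 4 | data) = 0.43836.
So P(black next | data) = Σ P(black next | H) P(H | data) = (1/5)(0.027397) + (2/5)(0.16438) + (3/5)(0.36986) + (4/5)(0.43836) = 0.64384.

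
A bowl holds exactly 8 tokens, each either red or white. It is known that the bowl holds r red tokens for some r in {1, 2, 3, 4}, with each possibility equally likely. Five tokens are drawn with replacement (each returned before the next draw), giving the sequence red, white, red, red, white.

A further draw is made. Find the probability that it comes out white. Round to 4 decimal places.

Under each hypothesis, the probability of the observed sequence is: P(data | r = 1) = (1/8)(7/8)(1/8)(1/8)(7/8) = 0.0014954; P(data | r = 2) = (2/8)(6/8)(2/8)(2/8)(6/8) = 0.0087891; P(data | r = 3) = (3/8)(5/8)(3/8)(3/8)(5/8) = 0.020599; P(data | r = 4) = (4/8)(4/8)(4/8)(4/8)(4/8) = 0.03125.
Multiplying each by its prior: 1/4 · 0.0014954 = 0.00037384, 1/4 · 0.0087891 = 0.0021973, 1/4 · 0.020599 = 0.0051498, 1/4 · 0.03125 = 0.0078125; summing to 0.015533.
Normalising, the posterior is P(r = 1 | data) = 0.024067, P(r = 2 | data) = 0.14145, P(r = 3 | data) = 0.33153, P(r = 4 | data) = 0.50295.
The predictive probability is P(white next | data) = (7/8)(0.024067) + (3/4)(0.14145) + (5/8)(0.33153) + (1/2)(0.50295) = 0.58583.

0.5858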